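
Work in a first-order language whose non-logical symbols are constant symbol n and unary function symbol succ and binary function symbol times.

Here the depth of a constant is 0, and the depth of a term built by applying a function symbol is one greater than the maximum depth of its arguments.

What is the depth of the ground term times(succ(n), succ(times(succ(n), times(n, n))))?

depth(succ(n)) = 1 + depth(n) = 1 + 0 = 1
depth(times(n, n)) = 1 + max(0, 0) = 1
depth(times(succ(n), times(n, n))) = 1 + max(1, 1) = 2
depth(succ(times(succ(n), times(n, n)))) = 1 + depth(times(succ(n), times(n, n))) = 1 + 2 = 3
depth(times(succ(n), succ(times(succ(n), times(n, n))))) = 1 + max(1, 3) = 4

4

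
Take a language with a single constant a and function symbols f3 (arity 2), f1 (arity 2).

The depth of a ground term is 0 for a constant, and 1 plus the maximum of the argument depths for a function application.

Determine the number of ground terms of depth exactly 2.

If N_k denotes the number of depth-≤k ground terms, the 1 constant gives N_0 = 1, and each function symbol of arity r contributes N_{k-1}^r new terms at level k: N_k = 1 + N_{k-1}^2 + N_{k-1}^2.
N_0 = 1
N_1 = 1 + 1^2 + 1^2 = 3
N_2 = 1 + 3^2 + 3^2 = 19
Terms of depth exactly 2: N_2 − N_1 = 19 − 3 = 16.

16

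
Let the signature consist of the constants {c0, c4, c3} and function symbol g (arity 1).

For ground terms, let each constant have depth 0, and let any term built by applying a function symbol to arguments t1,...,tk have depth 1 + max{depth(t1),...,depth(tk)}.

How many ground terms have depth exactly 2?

3

Let N_k count ground terms of depth at most k. Each non-constant term of depth ≤ k is some function symbol applied to depth-≤(k−1) arguments, giving N_k = 3 + N_{k-1}.
N_0 = 3
N_1 = 3 + 3 = 6
N_2 = 3 + 6 = 9
Terms of depth exactly 2: N_2 − N_1 = 9 − 6 = 3.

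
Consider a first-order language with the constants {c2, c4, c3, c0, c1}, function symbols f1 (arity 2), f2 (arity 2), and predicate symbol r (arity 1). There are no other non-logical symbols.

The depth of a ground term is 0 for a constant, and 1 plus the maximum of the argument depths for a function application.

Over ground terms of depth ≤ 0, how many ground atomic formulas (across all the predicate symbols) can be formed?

5

First count ground terms of depth ≤ 0.
If N_k denotes the number of depth-≤k ground terms, the 5 constants give N_0 = 5, and each function symbol of arity r contributes N_{k-1}^r new terms at level k: N_k = 5 + N_{k-1}^2 + N_{k-1}^2.
N_0 = 5
So |H| = 5.
Ground atoms are formed by filling each argument slot of a predicate with a term from H, so an r-ary predicate gives |H|^r atoms:
  r: 5
Total ground atoms: 5.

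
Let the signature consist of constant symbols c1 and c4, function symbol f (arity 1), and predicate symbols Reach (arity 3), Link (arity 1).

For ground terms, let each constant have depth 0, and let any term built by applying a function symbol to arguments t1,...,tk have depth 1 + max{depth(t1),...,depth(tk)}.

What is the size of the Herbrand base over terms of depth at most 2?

222

First count ground terms of depth ≤ 2.
Let N_k = |{terms of depth ≤ k}|. Then N_0 = 2 and N_k = 2 + N_{k-1} for k ≥ 1 (one summand per function symbol, arity giving the exponent).
N_0 = 2
N_1 = 2 + 2 = 4
N_2 = 2 + 4 = 6
So |H| = 6.
Each predicate of arity r yields |H|^r ground atoms (one per choice of an r-tuple from H):
  Reach: 6^3 = 216;  Link: 6
Total ground atoms: 216 + 6 = 222.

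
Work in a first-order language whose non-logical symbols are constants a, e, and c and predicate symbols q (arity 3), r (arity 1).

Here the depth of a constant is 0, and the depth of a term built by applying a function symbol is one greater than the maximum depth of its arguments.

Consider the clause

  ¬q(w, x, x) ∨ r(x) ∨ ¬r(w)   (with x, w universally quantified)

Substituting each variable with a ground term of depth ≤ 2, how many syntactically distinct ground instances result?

Ground terms of depth ≤ 2:
  With no function symbols every ground term is a constant, so there are exactly 3 ground terms at every depth bound.
  N_0 = 3
  N_1 = 3
  N_2 = 3
So there are 3 ground terms available for substitution.
The clause has 2 distinct variables (x, w), each appearing in the body. In the free term algebra distinct substitutions yield syntactically distinct ground instances.
Number of ground instances = 3^2 = 9.

9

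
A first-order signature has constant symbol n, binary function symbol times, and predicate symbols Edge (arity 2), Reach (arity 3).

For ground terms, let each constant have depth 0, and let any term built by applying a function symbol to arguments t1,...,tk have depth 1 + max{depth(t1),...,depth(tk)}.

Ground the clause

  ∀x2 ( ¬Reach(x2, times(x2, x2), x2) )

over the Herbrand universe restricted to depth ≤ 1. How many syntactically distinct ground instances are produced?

Ground terms of depth ≤ 1:
  If N_k denotes the number of depth-≤k ground terms, the 1 constant gives N_0 = 1, and each function symbol of arity r contributes N_{k-1}^r new terms at level k: N_k = 1 + N_{k-1}^2.
  N_0 = 1
  N_1 = 1 + 1^2 = 2
  Explicitly: n, times(n, n).
So there are 2 ground terms available for substitution.
There is 1 variable to instantiate (x2),  occurring in at least one literal, so different choices give different ground instances.
Number of ground instances = 2.

2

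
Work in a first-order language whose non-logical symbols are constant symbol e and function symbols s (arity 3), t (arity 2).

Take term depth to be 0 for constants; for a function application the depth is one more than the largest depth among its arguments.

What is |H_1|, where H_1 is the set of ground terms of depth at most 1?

Let N_k count ground terms of depth at most k. Each non-constant term of depth ≤ k is some function symbol applied to depth-≤(k−1) arguments, giving N_k = 1 + N_{k-1}^3 + N_{k-1}^2.
N_0 = 1
N_1 = 1 + 1^3 + 1^2 = 3

3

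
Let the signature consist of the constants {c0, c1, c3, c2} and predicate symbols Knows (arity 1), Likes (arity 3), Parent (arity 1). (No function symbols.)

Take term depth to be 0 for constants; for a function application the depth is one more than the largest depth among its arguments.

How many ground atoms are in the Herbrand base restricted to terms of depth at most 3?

72

First count ground terms of depth ≤ 3.
With no function symbols every ground term is a constant, so there are exactly 4 ground terms at every depth bound.
N_0 = 4
N_1 = 4
N_2 = 4
N_3 = 4
Explicitly: c0, c1, c3, c2.
So |H| = 4.
For each predicate symbol, the number of ground atoms is |H| raised to its arity; summing:
  Knows: 4;  Likes: 4^3 = 64;  Parent: 4
Total ground atoms: 4 + 64 + 4 = 72.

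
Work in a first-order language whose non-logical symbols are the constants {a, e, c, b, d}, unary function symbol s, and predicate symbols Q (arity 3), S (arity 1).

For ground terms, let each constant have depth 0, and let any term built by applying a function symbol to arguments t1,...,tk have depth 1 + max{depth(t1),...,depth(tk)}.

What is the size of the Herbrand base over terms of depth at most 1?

First count ground terms of depth ≤ 1.
If N_k denotes the number of depth-≤k ground terms, the 5 constants give N_0 = 5, and each function symbol of arity r contributes N_{k-1}^r new terms at level k: N_k = 5 + N_{k-1}.
N_0 = 5
N_1 = 5 + 5 = 10
So |H| = 10.
For each predicate symbol, the number of ground atoms is |H| raised to its arity; summing:
  Q: 10^3 = 1000;  S: 10
Total ground atoms: 1000 + 10 = 1010.

1010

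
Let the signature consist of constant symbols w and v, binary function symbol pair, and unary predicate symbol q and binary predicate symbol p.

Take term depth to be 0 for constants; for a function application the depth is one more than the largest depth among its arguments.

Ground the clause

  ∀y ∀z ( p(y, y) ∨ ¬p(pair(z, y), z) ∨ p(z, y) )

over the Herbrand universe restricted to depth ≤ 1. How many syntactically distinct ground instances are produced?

36

Ground terms of depth ≤ 1:
  Write N_k for the number of ground terms of depth ≤ k. A term of depth ≤ k is either a constant or a function symbol applied to arguments of depth ≤ k−1, so N_k = 2 + N_{k-1}^2.
  N_0 = 2
  N_1 = 2 + 2^2 = 6
  Explicitly: w, v, pair(w, w), pair(w, v), pair(v, w), pair(v, v).
So there are 6 ground terms available for substitution.
There are 2 variables to instantiate (y, z), each occurring in at least one literal, so different choices give different ground instances.
Number of ground instances = 6^2 = 36.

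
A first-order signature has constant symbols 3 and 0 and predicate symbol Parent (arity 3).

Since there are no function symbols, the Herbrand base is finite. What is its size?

With no function symbols, the Herbrand universe is just the 2 constants.
Ground atoms per predicate: Parent: 2^3 = 8.
Herbrand base size = 8 = 8.

8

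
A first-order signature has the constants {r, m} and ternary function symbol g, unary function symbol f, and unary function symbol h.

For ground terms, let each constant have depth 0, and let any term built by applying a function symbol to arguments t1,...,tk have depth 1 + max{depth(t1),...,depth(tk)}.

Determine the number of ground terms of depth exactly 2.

2760

Write N_k for the number of ground terms of depth ≤ k. A term of depth ≤ k is either a constant or a function symbol applied to arguments of depth ≤ k−1, so N_k = 2 + N_{k-1}^3 + N_{k-1} + N_{k-1}.
N_0 = 2
N_1 = 2 + 2^3 + 2 + 2 = 14
N_2 = 2 + 14^3 + 14 + 14 = 2774
Terms of depth exactly 2: N_2 − N_1 = 2774 − 14 = 2760.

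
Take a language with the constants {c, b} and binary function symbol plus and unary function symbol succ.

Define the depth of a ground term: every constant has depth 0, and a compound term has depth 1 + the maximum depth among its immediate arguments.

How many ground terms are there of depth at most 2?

74

If N_k denotes the number of depth-≤k ground terms, the 2 constants give N_0 = 2, and each function symbol of arity r contributes N_{k-1}^r new terms at level k: N_k = 2 + N_{k-1}^2 + N_{k-1}.
N_0 = 2
N_1 = 2 + 2^2 + 2 = 8
N_2 = 2 + 8^2 + 8 = 74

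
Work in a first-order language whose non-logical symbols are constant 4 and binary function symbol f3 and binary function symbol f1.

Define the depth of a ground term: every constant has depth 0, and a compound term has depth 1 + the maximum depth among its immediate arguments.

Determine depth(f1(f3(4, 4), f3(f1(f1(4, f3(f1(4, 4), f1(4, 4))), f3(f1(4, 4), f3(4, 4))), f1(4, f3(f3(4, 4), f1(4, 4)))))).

depth(f3(4, 4)) = 1 + max(0, 0) = 1
depth(f1(4, 4)) = 1 + max(0, 0) = 1
depth(f3(f1(4, 4), f1(4, 4))) = 1 + max(1, 1) = 2
depth(f1(4, f3(f1(4, 4), f1(4, 4)))) = 1 + max(0, 2) = 3
depth(f3(f1(4, 4), f3(4, 4))) = 1 + max(1, 1) = 2
depth(f1(f1(4, f3(f1(4, 4), f1(4, 4))), f3(f1(4, 4), f3(4, 4)))) = 1 + max(3, 2) = 4
depth(f3(f3(4, 4), f1(4, 4))) = 1 + max(1, 1) = 2
depth(f1(4, f3(f3(4, 4), f1(4, 4)))) = 1 + max(0, 2) = 3
depth(f3(f1(f1(4, f3(f1(4, 4), f1(4, 4))), f3(f1(4, 4), f3(4, 4))), f1(4, f3(f3(4, 4), f1(4, 4))))) = 1 + max(4, 3) = 5
depth(f1(f3(4, 4), f3(f1(f1(4, f3(f1(4, 4), f1(4, 4))), f3(f1(4, 4), f3(4, 4))), f1(4, f3(f3(4, 4), f1(4, 4)))))) = 1 + max(1, 5) = 6

6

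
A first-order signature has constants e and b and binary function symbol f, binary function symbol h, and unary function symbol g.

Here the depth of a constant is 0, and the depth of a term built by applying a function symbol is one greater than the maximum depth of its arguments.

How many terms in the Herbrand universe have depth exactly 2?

Count level by level. With function symbols f/2, h/2, g/1, the terms of depth ≤ k are the 2 constants together with each function applied to depth-≤(k−1) tuples, so N_k = 2 + N_{k-1}^2 + N_{k-1}^2 + N_{k-1}.
N_0 = 2
N_1 = 2 + 2^2 + 2^2 + 2 = 12
N_2 = 2 + 12^2 + 12^2 + 12 = 302
Terms of depth exactly 2: N_2 − N_1 = 302 − 12 = 290.

290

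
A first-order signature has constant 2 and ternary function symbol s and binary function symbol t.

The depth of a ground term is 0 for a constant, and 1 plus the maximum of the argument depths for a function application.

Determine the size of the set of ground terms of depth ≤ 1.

Let N_k count ground terms of depth at most k. Each non-constant term of depth ≤ k is some function symbol applied to depth-≤(k−1) arguments, giving N_k = 1 + N_{k-1}^3 + N_{k-1}^2.
N_0 = 1
N_1 = 1 + 1^3 + 1^2 = 3
Explicitly: 2, s(2, 2, 2), t(2, 2).

3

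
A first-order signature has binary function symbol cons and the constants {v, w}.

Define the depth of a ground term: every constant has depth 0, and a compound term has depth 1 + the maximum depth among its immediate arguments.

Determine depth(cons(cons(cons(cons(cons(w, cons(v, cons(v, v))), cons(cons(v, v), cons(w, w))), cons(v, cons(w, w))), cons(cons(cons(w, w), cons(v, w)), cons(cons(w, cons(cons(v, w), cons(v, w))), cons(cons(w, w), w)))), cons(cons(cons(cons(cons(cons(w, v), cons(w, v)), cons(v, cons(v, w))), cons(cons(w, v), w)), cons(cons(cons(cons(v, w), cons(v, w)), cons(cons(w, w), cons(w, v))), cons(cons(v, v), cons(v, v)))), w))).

depth(cons(v, v)) = 1 + max(0, 0) = 1
depth(cons(v, cons(v, v))) = 1 + max(0, 1) = 2
depth(cons(w, cons(v, cons(v, v)))) = 1 + max(0, 2) = 3
depth(cons(w, w)) = 1 + max(0, 0) = 1
depth(cons(cons(v, v), cons(w, w))) = 1 + max(1, 1) = 2
depth(cons(cons(w, cons(v, cons(v, v))), cons(cons(v, v), cons(w, w)))) = 1 + max(3, 2) = 4
depth(cons(v, cons(w, w))) = 1 + max(0, 1) = 2
depth(cons(cons(cons(w, cons(v, cons(v, v))), cons(cons(v, v), cons(w, w))), cons(v, cons(w, w)))) = 1 + max(4, 2) = 5
depth(cons(v, w)) = 1 + max(0, 0) = 1
depth(cons(cons(w, w), cons(v, w))) = 1 + max(1, 1) = 2
depth(cons(cons(v, w), cons(v, w))) = 1 + max(1, 1) = 2
depth(cons(w, cons(cons(v, w), cons(v, w)))) = 1 + max(0, 2) = 3
depth(cons(cons(w, w), w)) = 1 + max(1, 0) = 2
depth(cons(cons(w, cons(cons(v, w), cons(v, w))), cons(cons(w, w), w))) = 1 + max(3, 2) = 4
depth(cons(cons(cons(w, w), cons(v, w)), cons(cons(w, cons(cons(v, w), cons(v, w))), cons(cons(w, w), w)))) = 1 + max(2, 4) = 5
depth(cons(cons(cons(cons(w, cons(v, cons(v, v))), cons(cons(v, v), cons(w, w))), cons(v, cons(w, w))), cons(cons(cons(w, w), cons(v, w)), cons(cons(w, cons(cons(v, w), cons(v, w))), cons(cons(w, w), w))))) = 1 + max(5, 5) = 6
depth(cons(w, v)) = 1 + max(0, 0) = 1
depth(cons(cons(w, v), cons(w, v))) = 1 + max(1, 1) = 2
depth(cons(v, cons(v, w))) = 1 + max(0, 1) = 2
depth(cons(cons(cons(w, v), cons(w, v)), cons(v, cons(v, w)))) = 1 + max(2, 2) = 3
depth(cons(cons(w, v), w)) = 1 + max(1, 0) = 2
depth(cons(cons(cons(cons(w, v), cons(w, v)), cons(v, cons(v, w))), cons(cons(w, v), w))) = 1 + max(3, 2) = 4
depth(cons(cons(w, w), cons(w, v))) = 1 + max(1, 1) = 2
depth(cons(cons(cons(v, w), cons(v, w)), cons(cons(w, w), cons(w, v)))) = 1 + max(2, 2) = 3
depth(cons(cons(v, v), cons(v, v))) = 1 + max(1, 1) = 2
depth(cons(cons(cons(cons(v, w), cons(v, w)), cons(cons(w, w), cons(w, v))), cons(cons(v, v), cons(v, v)))) = 1 + max(3, 2) = 4
depth(cons(cons(cons(cons(cons(w, v), cons(w, v)), cons(v, cons(v, w))), cons(cons(w, v), w)), cons(cons(cons(cons(v, w), cons(v, w)), cons(cons(w, w), cons(w, v))), cons(cons(v, v), cons(v, v))))) = 1 + max(4, 4) = 5
depth(cons(cons(cons(cons(cons(cons(w, v), cons(w, v)), cons(v, cons(v, w))), cons(cons(w, v), w)), cons(cons(cons(cons(v, w), cons(v, w)), cons(cons(w, w), cons(w, v))), cons(cons(v, v), cons(v, v)))), w)) = 1 + max(5, 0) = 6
depth(cons(cons(cons(cons(cons(w, cons(v, cons(v, v))), cons(cons(v, v), cons(w, w))), cons(v, cons(w, w))), cons(cons(cons(w, w), cons(v, w)), cons(cons(w, cons(cons(v, w), cons(v, w))), cons(cons(w, w), w)))), cons(cons(cons(cons(cons(cons(w, v), cons(w, v)), cons(v, cons(v, w))), cons(cons(w, v), w)), cons(cons(cons(cons(v, w), cons(v, w)), cons(cons(w, w), cons(w, v))), cons(cons(v, v), cons(v, v)))), w))) = 1 + max(6, 6) = 7

7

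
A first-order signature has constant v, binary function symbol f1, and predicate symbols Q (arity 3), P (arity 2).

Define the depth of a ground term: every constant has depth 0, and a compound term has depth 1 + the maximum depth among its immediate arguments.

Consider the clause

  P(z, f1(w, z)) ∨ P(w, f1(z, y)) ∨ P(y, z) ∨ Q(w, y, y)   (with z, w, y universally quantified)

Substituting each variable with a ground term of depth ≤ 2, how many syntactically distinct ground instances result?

125

Ground terms of depth ≤ 2:
  If N_k denotes the number of depth-≤k ground terms, the 1 constant gives N_0 = 1, and each function symbol of arity r contributes N_{k-1}^r new terms at level k: N_k = 1 + N_{k-1}^2.
  N_0 = 1
  N_1 = 1 + 1^2 = 2
  N_2 = 1 + 2^2 = 5
So there are 5 ground terms available for substitution.
There are 3 variables to instantiate (z, w, y), each occurring in at least one literal, so different choices give different ground instances.
Number of ground instances = 5^3 = 125.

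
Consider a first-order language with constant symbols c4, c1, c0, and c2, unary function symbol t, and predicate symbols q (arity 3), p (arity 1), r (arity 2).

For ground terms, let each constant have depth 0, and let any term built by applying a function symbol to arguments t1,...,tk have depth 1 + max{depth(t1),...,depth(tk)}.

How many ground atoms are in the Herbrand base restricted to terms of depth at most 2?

1884

First count ground terms of depth ≤ 2.
Let N_k = |{terms of depth ≤ k}|. Then N_0 = 4 and N_k = 4 + N_{k-1} for k ≥ 1 (one summand per function symbol, arity giving the exponent).
N_0 = 4
N_1 = 4 + 4 = 8
N_2 = 4 + 8 = 12
So |H| = 12.
A ground atom is a predicate applied to a tuple of terms from H, so the count is the sum over predicates of |H|^arity:
  q: 12^3 = 1728;  p: 12;  r: 12^2 = 144
Total ground atoms: 1728 + 12 + 144 = 1884.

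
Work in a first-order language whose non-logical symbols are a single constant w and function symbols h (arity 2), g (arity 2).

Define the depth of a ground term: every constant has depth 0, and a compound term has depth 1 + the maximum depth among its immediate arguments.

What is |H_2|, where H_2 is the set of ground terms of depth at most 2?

19

If N_k denotes the number of depth-≤k ground terms, the 1 constant gives N_0 = 1, and each function symbol of arity r contributes N_{k-1}^r new terms at level k: N_k = 1 + N_{k-1}^2 + N_{k-1}^2.
N_0 = 1
N_1 = 1 + 1^2 + 1^2 = 3
N_2 = 1 + 3^2 + 3^2 = 19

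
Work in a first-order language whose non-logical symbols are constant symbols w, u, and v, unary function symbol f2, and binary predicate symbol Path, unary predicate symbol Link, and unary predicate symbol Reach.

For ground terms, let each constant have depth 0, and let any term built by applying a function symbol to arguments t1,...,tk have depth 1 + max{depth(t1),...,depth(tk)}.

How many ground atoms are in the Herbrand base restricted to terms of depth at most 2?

99

First count ground terms of depth ≤ 2.
Let N_k = |{terms of depth ≤ k}|. Then N_0 = 3 and N_k = 3 + N_{k-1} for k ≥ 1 (one summand per function symbol, arity giving the exponent).
N_0 = 3
N_1 = 3 + 3 = 6
N_2 = 3 + 6 = 9
So |H| = 9.
Each predicate of arity r yields |H|^r ground atoms (one per choice of an r-tuple from H):
  Path: 9^2 = 81;  Link: 9;  Reach: 9
Total ground atoms: 81 + 9 + 9 = 99.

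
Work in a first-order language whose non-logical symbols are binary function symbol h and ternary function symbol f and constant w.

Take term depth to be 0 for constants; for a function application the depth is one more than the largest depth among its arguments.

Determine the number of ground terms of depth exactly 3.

51986

If N_k denotes the number of depth-≤k ground terms, the 1 constant gives N_0 = 1, and each function symbol of arity r contributes N_{k-1}^r new terms at level k: N_k = 1 + N_{k-1}^2 + N_{k-1}^3.
N_0 = 1
N_1 = 1 + 1^2 + 1^3 = 3
N_2 = 1 + 3^2 + 3^3 = 37
N_3 = 1 + 37^2 + 37^3 = 52023
Terms of depth exactly 3: N_3 − N_2 = 52023 − 37 = 51986.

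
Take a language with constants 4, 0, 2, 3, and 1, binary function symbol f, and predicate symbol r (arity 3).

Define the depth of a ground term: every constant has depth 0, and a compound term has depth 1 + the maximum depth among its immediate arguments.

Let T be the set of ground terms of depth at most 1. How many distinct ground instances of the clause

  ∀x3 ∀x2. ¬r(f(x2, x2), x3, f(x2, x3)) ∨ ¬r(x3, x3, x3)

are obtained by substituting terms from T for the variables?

900

Ground terms of depth ≤ 1:
  Write N_k for the number of ground terms of depth ≤ k. A term of depth ≤ k is either a constant or a function symbol applied to arguments of depth ≤ k−1, so N_k = 5 + N_{k-1}^2.
  N_0 = 5
  N_1 = 5 + 5^2 = 30
So there are 30 ground terms available for substitution.
The body mentions every one of the 2 quantified variables; since ground terms form a free algebra, no two substitutions collapse to the same formula.
Number of ground instances = 30^2 = 900.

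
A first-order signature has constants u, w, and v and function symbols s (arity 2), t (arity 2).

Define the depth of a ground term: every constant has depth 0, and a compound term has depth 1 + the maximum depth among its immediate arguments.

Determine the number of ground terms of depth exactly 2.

864

If N_k denotes the number of depth-≤k ground terms, the 3 constants give N_0 = 3, and each function symbol of arity r contributes N_{k-1}^r new terms at level k: N_k = 3 + N_{k-1}^2 + N_{k-1}^2.
N_0 = 3
N_1 = 3 + 3^2 + 3^2 = 21
N_2 = 3 + 21^2 + 21^2 = 885
Terms of depth exactly 2: N_2 − N_1 = 885 − 21 = 864.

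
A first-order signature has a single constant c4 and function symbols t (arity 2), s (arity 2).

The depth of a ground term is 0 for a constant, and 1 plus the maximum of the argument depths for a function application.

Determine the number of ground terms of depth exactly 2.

16

If N_k denotes the number of depth-≤k ground terms, the 1 constant gives N_0 = 1, and each function symbol of arity r contributes N_{k-1}^r new terms at level k: N_k = 1 + N_{k-1}^2 + N_{k-1}^2.
N_0 = 1
N_1 = 1 + 1^2 + 1^2 = 3
N_2 = 1 + 3^2 + 3^2 = 19
Terms of depth exactly 2: N_2 − N_1 = 19 − 3 = 16.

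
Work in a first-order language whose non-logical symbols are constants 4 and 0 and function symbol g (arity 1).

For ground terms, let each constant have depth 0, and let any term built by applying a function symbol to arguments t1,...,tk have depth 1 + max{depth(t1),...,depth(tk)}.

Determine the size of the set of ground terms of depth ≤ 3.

8

If N_k denotes the number of depth-≤k ground terms, the 2 constants give N_0 = 2, and each function symbol of arity r contributes N_{k-1}^r new terms at level k: N_k = 2 + N_{k-1}.
N_0 = 2
N_1 = 2 + 2 = 4
N_2 = 2 + 4 = 6
N_3 = 2 + 6 = 8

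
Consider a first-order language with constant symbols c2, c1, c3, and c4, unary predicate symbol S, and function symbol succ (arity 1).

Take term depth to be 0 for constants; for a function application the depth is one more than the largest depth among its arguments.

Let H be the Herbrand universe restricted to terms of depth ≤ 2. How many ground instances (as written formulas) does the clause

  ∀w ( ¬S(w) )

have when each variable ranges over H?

Ground terms of depth ≤ 2:
  Let N_k count ground terms of depth at most k. Each non-constant term of depth ≤ k is some function symbol applied to depth-≤(k−1) arguments, giving N_k = 4 + N_{k-1}.
  N_0 = 4
  N_1 = 4 + 4 = 8
  N_2 = 4 + 8 = 12
So there are 12 ground terms available for substitution.
The variable w ranges independently over the available ground terms, and distinct assignments produce distinct instances.
Number of ground instances = 12.

12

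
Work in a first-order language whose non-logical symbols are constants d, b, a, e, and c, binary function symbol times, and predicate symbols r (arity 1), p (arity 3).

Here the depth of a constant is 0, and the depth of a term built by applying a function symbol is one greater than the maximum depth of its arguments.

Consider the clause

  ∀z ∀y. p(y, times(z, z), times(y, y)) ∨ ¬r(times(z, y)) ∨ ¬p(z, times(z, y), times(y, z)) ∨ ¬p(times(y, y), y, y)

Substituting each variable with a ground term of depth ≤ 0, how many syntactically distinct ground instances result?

25

Ground terms of depth ≤ 0:
  Let N_k = |{terms of depth ≤ k}|. Then N_0 = 5 and N_k = 5 + N_{k-1}^2 for k ≥ 1 (one summand per function symbol, arity giving the exponent).
  N_0 = 5
So there are 5 ground terms available for substitution.
The clause has 2 distinct variables (z, y), each appearing in the body. In the free term algebra distinct substitutions yield syntactically distinct ground instances.
Number of ground instances = 5^2 = 25.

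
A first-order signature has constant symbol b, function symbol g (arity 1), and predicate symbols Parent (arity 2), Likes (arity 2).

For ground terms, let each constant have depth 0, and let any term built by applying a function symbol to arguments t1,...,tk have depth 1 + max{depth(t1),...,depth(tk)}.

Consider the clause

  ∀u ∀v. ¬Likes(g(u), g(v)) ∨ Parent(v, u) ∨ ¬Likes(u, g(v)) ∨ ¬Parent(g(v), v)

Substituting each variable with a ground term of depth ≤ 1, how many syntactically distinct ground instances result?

4

Ground terms of depth ≤ 1:
  If N_k denotes the number of depth-≤k ground terms, the 1 constant gives N_0 = 1, and each function symbol of arity r contributes N_{k-1}^r new terms at level k: N_k = 1 + N_{k-1}.
  N_0 = 1
  N_1 = 1 + 1 = 2
So there are 2 ground terms available for substitution.
The body mentions every one of the 2 quantified variables; since ground terms form a free algebra, no two substitutions collapse to the same formula.
Number of ground instances = 2^2 = 4.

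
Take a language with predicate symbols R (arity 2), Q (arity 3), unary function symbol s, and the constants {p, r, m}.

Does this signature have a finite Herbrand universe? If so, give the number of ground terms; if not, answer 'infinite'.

infinite

The signature has at least one function symbol (s, arity 1) and at least one constant (p).
Iterating s gives infinitely many distinct ground terms: p, s(p), s(s(p)), ...
So the Herbrand universe is infinite.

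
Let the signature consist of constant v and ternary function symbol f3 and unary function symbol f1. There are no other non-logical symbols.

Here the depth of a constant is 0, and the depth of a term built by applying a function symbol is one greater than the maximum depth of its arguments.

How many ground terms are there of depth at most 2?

31

Count level by level. With function symbols f3/3, f1/1, the terms of depth ≤ k are the 1 constant together with each function applied to depth-≤(k−1) tuples, so N_k = 1 + N_{k-1}^3 + N_{k-1}.
N_0 = 1
N_1 = 1 + 1^3 + 1 = 3
N_2 = 1 + 3^3 + 3 = 31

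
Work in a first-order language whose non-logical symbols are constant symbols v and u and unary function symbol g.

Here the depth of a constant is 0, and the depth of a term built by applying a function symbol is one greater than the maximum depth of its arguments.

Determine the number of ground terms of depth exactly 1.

Let N_k = |{terms of depth ≤ k}|. Then N_0 = 2 and N_k = 2 + N_{k-1} for k ≥ 1 (one summand per function symbol, arity giving the exponent).
N_0 = 2
N_1 = 2 + 2 = 4
Terms of depth exactly 1: N_1 − N_0 = 4 − 2 = 2.

2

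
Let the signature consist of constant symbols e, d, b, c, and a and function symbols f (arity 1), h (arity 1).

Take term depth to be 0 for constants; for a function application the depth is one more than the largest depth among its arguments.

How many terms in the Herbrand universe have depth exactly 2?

20

Let N_k count ground terms of depth at most k. Each non-constant term of depth ≤ k is some function symbol applied to depth-≤(k−1) arguments, giving N_k = 5 + N_{k-1} + N_{k-1}.
N_0 = 5
N_1 = 5 + 5 + 5 = 15
N_2 = 5 + 15 + 15 = 35
Terms of depth exactly 2: N_2 − N_1 = 35 − 15 = 20.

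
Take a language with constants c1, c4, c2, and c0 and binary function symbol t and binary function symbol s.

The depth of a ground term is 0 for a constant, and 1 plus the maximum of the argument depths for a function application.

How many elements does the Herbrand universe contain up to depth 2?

Let N_k count ground terms of depth at most k. Each non-constant term of depth ≤ k is some function symbol applied to depth-≤(k−1) arguments, giving N_k = 4 + N_{k-1}^2 + N_{k-1}^2.
N_0 = 4
N_1 = 4 + 4^2 + 4^2 = 36
N_2 = 4 + 36^2 + 36^2 = 2596

2596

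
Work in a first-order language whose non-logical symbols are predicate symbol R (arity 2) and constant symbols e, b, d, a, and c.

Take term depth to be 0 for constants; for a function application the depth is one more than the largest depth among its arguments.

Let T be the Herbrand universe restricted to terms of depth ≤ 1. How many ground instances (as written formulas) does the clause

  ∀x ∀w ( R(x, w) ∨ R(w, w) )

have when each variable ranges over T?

25

Ground terms of depth ≤ 1:
  With no function symbols every ground term is a constant, so there are exactly 5 ground terms at every depth bound.
  N_0 = 5
  N_1 = 5
So there are 5 ground terms available for substitution.
The body mentions every one of the 2 quantified variables; since ground terms form a free algebra, no two substitutions collapse to the same formula.
Number of ground instances = 5^2 = 25.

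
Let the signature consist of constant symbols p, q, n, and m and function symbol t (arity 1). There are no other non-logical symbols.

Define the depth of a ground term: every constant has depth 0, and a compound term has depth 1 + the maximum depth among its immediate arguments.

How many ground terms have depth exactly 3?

Let N_k count ground terms of depth at most k. Each non-constant term of depth ≤ k is some function symbol applied to depth-≤(k−1) arguments, giving N_k = 4 + N_{k-1}.
N_0 = 4
N_1 = 4 + 4 = 8
N_2 = 4 + 8 = 12
N_3 = 4 + 12 = 16
Terms of depth exactly 3: N_3 − N_2 = 16 − 12 = 4.

4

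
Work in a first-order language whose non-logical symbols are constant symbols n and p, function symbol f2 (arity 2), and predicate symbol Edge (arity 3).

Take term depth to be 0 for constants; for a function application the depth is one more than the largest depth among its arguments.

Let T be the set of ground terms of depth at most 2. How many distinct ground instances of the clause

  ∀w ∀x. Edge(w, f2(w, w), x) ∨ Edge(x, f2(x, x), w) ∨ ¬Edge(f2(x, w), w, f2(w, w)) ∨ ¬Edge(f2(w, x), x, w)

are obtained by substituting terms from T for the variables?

Ground terms of depth ≤ 2:
  Let N_k count ground terms of depth at most k. Each non-constant term of depth ≤ k is some function symbol applied to depth-≤(k−1) arguments, giving N_k = 2 + N_{k-1}^2.
  N_0 = 2
  N_1 = 2 + 2^2 = 6
  N_2 = 2 + 6^2 = 38
So there are 38 ground terms available for substitution.
The clause has 2 distinct variables (w, x), each appearing in the body. In the free term algebra distinct substitutions yield syntactically distinct ground instances.
Number of ground instances = 38^2 = 1444.

1444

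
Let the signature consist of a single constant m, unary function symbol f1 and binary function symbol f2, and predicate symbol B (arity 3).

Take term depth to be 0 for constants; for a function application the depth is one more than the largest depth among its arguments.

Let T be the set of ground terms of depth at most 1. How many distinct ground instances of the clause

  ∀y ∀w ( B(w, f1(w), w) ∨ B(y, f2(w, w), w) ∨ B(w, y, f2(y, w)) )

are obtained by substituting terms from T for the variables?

Ground terms of depth ≤ 1:
  Write N_k for the number of ground terms of depth ≤ k. A term of depth ≤ k is either a constant or a function symbol applied to arguments of depth ≤ k−1, so N_k = 1 + N_{k-1} + N_{k-1}^2.
  N_0 = 1
  N_1 = 1 + 1 + 1^2 = 3
  Explicitly: m, f1(m), f2(m, m).
So there are 3 ground terms available for substitution.
There are 2 variables to instantiate (y, w), each occurring in at least one literal, so different choices give different ground instances.
Number of ground instances = 3^2 = 9.

9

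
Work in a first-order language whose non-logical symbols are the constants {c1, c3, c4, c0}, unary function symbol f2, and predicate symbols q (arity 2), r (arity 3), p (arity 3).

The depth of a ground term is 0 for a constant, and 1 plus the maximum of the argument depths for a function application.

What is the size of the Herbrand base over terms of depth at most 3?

8448

First count ground terms of depth ≤ 3.
If N_k denotes the number of depth-≤k ground terms, the 4 constants give N_0 = 4, and each function symbol of arity r contributes N_{k-1}^r new terms at level k: N_k = 4 + N_{k-1}.
N_0 = 4
N_1 = 4 + 4 = 8
N_2 = 4 + 8 = 12
N_3 = 4 + 12 = 16
So |H| = 16.
A ground atom is a predicate applied to a tuple of terms from H, so the count is the sum over predicates of |H|^arity:
  q: 16^2 = 256;  r: 16^3 = 4096;  p: 16^3 = 4096
Total ground atoms: 256 + 4096 + 4096 = 8448.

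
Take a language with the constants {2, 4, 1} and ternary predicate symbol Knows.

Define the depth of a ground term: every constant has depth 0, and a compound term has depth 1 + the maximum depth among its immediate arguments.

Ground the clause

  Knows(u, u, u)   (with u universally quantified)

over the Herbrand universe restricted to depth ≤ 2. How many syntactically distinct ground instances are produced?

Ground terms of depth ≤ 2:
  With no function symbols every ground term is a constant, so there are exactly 3 ground terms at every depth bound.
  N_0 = 3
  N_1 = 3
  N_2 = 3
So there are 3 ground terms available for substitution.
The variable u ranges independently over the available ground terms, and distinct assignments produce distinct instances.
Number of ground instances = 3.

3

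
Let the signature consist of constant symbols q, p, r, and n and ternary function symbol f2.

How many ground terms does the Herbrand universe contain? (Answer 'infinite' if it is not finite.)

The signature has at least one function symbol (f2, arity 3) and at least one constant (q).
Iterating f2 gives infinitely many distinct ground terms: q, f2(q, q, q), f2(f2(q, q, q), f2(q, q, q), f2(q, q, q)), ...
So the Herbrand universe is infinite.

infinite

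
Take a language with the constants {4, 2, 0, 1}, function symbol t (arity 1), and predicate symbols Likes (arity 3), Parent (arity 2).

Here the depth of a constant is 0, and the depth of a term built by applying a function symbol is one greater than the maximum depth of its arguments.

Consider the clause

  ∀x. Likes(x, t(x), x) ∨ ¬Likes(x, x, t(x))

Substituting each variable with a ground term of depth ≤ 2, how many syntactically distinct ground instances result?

Ground terms of depth ≤ 2:
  Let N_k count ground terms of depth at most k. Each non-constant term of depth ≤ k is some function symbol applied to depth-≤(k−1) arguments, giving N_k = 4 + N_{k-1}.
  N_0 = 4
  N_1 = 4 + 4 = 8
  N_2 = 4 + 8 = 12
So there are 12 ground terms available for substitution.
The variable x ranges independently over the available ground terms, and distinct assignments produce distinct instances.
Number of ground instances = 12.

12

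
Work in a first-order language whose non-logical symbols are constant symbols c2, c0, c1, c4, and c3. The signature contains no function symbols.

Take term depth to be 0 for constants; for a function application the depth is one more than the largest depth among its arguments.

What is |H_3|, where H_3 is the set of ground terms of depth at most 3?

With no function symbols every ground term is a constant, so there are exactly 5 ground terms at every depth bound.
N_0 = 5
N_1 = 5
N_2 = 5
N_3 = 5
Explicitly: c2, c0, c1, c4, c3.

5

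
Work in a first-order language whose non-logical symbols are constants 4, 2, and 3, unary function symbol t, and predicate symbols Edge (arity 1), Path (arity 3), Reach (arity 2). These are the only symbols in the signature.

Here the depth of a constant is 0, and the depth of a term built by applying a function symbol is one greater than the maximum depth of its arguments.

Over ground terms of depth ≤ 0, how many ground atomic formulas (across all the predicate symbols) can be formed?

39

First count ground terms of depth ≤ 0.
Count level by level. With function symbols t/1, the terms of depth ≤ k are the 3 constants together with each function applied to depth-≤(k−1) tuples, so N_k = 3 + N_{k-1}.
N_0 = 3
Explicitly: 4, 2, 3.
So |H| = 3.
Each predicate of arity r yields |H|^r ground atoms (one per choice of an r-tuple from H):
  Edge: 3;  Path: 3^3 = 27;  Reach: 3^2 = 9
Total ground atoms: 3 + 27 + 9 = 39.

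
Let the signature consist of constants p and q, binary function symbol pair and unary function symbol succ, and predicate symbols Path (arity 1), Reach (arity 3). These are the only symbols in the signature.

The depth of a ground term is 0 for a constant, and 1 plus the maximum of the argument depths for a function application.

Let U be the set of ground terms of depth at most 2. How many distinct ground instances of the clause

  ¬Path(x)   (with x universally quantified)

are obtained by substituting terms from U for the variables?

Ground terms of depth ≤ 2:
  Let N_k count ground terms of depth at most k. Each non-constant term of depth ≤ k is some function symbol applied to depth-≤(k−1) arguments, giving N_k = 2 + N_{k-1}^2 + N_{k-1}.
  N_0 = 2
  N_1 = 2 + 2^2 + 2 = 8
  N_2 = 2 + 8^2 + 8 = 74
So there are 74 ground terms available for substitution.
There is 1 variable to instantiate (x),  occurring in at least one literal, so different choices give different ground instances.
Number of ground instances = 74.

74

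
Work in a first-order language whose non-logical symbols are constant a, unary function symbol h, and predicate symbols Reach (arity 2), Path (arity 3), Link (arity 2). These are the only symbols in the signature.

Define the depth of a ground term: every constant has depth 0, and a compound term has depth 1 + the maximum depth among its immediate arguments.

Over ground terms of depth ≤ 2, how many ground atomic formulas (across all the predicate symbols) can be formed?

First count ground terms of depth ≤ 2.
Write N_k for the number of ground terms of depth ≤ k. A term of depth ≤ k is either a constant or a function symbol applied to arguments of depth ≤ k−1, so N_k = 1 + N_{k-1}.
N_0 = 1
N_1 = 1 + 1 = 2
N_2 = 1 + 2 = 3
Explicitly: a, h(a), h(h(a)).
So |H| = 3.
A ground atom is a predicate applied to a tuple of terms from H, so the count is the sum over predicates of |H|^arity:
  Reach: 3^2 = 9;  Path: 3^3 = 27;  Link: 3^2 = 9
Total ground atoms: 9 + 27 + 9 = 45.

45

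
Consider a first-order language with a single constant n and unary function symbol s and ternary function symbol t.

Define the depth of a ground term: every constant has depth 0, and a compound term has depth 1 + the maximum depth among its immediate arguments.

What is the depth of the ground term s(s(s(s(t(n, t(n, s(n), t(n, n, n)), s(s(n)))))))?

depth(s(n)) = 1 + depth(n) = 1 + 0 = 1
depth(t(n, n, n)) = 1 + max(0, 0, 0) = 1
depth(t(n, s(n), t(n, n, n))) = 1 + max(0, 1, 1) = 2
depth(s(s(n))) = 1 + depth(s(n)) = 1 + 1 = 2
depth(t(n, t(n, s(n), t(n, n, n)), s(s(n)))) = 1 + max(0, 2, 2) = 3
depth(s(t(n, t(n, s(n), t(n, n, n)), s(s(n))))) = 1 + depth(t(n, t(n, s(n), t(n, n, n)), s(s(n)))) = 1 + 3 = 4
depth(s(s(t(n, t(n, s(n), t(n, n, n)), s(s(n)))))) = 1 + depth(s(t(n, t(n, s(n), t(n, n, n)), s(s(n))))) = 1 + 4 = 5
depth(s(s(s(t(n, t(n, s(n), t(n, n, n)), s(s(n))))))) = 1 + depth(s(s(t(n, t(n, s(n), t(n, n, n)), s(s(n)))))) = 1 + 5 = 6
depth(s(s(s(s(t(n, t(n, s(n), t(n, n, n)), s(s(n)))))))) = 1 + depth(s(s(s(t(n, t(n, s(n), t(n, n, n)), s(s(n))))))) = 1 + 6 = 7

7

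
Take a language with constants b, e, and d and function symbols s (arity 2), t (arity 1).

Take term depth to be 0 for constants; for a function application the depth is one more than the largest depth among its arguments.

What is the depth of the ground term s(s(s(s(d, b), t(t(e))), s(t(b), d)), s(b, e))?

depth(s(d, b)) = 1 + max(0, 0) = 1
depth(t(e)) = 1 + depth(e) = 1 + 0 = 1
depth(t(t(e))) = 1 + depth(t(e)) = 1 + 1 = 2
depth(s(s(d, b), t(t(e)))) = 1 + max(1, 2) = 3
depth(t(b)) = 1 + depth(b) = 1 + 0 = 1
depth(s(t(b), d)) = 1 + max(1, 0) = 2
depth(s(s(s(d, b), t(t(e))), s(t(b), d))) = 1 + max(3, 2) = 4
depth(s(b, e)) = 1 + max(0, 0) = 1
depth(s(s(s(s(d, b), t(t(e))), s(t(b), d)), s(b, e))) = 1 + max(4, 1) = 5

5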